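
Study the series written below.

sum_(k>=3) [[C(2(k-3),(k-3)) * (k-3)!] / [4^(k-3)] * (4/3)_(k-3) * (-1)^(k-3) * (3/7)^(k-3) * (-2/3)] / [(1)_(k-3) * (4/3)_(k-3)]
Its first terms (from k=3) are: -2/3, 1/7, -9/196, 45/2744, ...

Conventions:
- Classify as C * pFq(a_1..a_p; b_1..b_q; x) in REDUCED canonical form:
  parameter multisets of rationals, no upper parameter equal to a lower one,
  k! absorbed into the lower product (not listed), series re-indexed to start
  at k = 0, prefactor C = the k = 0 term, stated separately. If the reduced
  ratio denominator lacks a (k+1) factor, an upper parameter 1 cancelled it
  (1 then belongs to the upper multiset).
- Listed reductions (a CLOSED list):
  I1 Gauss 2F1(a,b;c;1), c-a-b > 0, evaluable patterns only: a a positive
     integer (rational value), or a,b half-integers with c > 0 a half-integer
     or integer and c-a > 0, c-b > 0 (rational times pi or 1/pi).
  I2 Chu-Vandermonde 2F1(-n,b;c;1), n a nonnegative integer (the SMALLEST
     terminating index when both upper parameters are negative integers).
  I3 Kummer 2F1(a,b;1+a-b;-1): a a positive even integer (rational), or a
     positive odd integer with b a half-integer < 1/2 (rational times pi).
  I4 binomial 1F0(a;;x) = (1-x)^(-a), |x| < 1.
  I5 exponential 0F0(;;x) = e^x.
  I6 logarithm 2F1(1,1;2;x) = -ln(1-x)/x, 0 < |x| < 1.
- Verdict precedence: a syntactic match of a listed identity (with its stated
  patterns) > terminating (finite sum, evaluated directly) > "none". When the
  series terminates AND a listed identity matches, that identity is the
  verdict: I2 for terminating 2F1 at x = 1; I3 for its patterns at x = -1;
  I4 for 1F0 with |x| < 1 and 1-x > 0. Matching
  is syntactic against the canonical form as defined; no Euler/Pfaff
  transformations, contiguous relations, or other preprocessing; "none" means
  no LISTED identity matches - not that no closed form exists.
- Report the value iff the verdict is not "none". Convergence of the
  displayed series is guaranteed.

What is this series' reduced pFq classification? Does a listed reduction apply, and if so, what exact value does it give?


Prefactor -2/3, argument -3/7: 1F0 with upper {1/2} over lower {-}. Verdict: this is the I4 binomial reduction (the 1F0 binomial series: exponent -1/2, x = -3/7). Hence: (-2/3) * (10/7)^(-1/2).

First insight: x = (-3/7) and the (-1)^k factor (prefactor -2/3) folds into the argument's sign.
Step ratio: r(k) = (-3/7) * (k+1/2) / [(k+1)] - rational; roots negated = parameters, x = (-3/7), C = -2/3.


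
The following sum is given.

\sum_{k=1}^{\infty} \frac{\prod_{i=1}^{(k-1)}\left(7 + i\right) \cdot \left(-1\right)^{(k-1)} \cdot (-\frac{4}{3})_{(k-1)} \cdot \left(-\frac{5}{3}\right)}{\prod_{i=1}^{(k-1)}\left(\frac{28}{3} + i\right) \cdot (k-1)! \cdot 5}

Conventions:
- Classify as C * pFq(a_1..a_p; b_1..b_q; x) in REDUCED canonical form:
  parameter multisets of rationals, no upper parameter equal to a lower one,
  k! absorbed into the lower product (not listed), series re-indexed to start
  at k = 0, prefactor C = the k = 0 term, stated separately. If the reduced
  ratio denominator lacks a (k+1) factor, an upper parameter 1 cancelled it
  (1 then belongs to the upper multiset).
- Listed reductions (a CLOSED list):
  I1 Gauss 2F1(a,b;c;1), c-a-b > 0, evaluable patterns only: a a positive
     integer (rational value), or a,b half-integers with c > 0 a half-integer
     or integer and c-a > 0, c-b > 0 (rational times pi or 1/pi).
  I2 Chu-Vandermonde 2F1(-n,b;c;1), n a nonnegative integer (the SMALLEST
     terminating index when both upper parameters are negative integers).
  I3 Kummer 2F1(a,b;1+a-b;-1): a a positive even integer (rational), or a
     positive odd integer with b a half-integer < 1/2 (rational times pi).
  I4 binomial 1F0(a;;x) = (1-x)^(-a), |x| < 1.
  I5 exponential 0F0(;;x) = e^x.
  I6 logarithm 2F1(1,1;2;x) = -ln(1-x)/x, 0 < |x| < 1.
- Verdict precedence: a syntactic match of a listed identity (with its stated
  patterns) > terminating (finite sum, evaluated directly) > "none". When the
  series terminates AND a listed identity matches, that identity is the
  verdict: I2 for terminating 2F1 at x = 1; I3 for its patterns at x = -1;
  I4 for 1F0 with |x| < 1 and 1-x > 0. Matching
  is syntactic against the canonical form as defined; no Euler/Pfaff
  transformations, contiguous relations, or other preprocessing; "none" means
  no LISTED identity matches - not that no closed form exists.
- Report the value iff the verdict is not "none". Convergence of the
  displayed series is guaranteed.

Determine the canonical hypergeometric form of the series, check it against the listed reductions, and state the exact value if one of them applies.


Reduced: x = -1, 2F1, upper = {-\frac{4}{3}, 8}, lower = {\frac{31}{3}}, C = -\frac{1}{3}. Verdict: this is Kummer (I3) (x = -1; c = \frac{31}{3} equals 1+a-b for upper {-\frac{4}{3}, 8}: listed pattern). Hence: -\frac{1045}{1458}.

Structural cue: from the first term -\frac{1}{3}: the constant factors (prefactor -1/3) combine into one prefactor.
Adjacent-term ratio: r(k) = -1 * (k-\frac{4}{3}) (k+8) / [(k+\frac{31}{3}) (k+1)] ; factor over Q: parameters, x = -1, and C = -\frac{1}{3}.


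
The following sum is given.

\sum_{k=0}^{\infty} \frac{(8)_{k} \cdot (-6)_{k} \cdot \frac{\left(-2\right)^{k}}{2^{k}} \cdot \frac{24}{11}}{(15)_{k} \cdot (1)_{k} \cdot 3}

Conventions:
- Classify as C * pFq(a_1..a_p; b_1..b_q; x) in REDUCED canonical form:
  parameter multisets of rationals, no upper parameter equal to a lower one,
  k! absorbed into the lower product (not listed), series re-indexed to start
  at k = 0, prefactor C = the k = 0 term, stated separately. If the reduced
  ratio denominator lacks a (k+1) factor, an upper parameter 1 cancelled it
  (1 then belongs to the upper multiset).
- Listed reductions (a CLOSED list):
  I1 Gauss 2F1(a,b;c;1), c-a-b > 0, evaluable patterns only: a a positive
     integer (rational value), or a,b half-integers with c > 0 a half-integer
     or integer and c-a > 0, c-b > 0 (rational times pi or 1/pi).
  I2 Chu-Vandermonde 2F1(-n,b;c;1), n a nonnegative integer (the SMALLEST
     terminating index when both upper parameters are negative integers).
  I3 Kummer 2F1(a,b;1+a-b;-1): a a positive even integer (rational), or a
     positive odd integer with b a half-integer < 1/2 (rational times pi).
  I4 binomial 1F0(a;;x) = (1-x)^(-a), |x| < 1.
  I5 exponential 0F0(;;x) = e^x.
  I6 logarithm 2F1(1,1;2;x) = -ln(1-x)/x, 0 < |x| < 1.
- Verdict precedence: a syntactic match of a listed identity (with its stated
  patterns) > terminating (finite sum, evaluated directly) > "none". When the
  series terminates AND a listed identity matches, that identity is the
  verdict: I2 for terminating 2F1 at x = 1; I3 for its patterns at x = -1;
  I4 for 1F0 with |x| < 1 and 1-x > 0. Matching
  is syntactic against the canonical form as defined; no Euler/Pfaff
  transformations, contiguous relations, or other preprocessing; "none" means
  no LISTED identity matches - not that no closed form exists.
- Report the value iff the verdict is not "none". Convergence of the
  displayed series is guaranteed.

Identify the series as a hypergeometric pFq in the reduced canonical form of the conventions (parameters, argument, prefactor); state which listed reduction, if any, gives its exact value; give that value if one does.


Prefactor \frac{8}{11}, argument -1: 2F1 with upper {-6, 8} over lower {15}. Verdict: this is Kummer's theorem (I3) (x = -1; c = 15 equals 1+a-b for upper {-6, 8}: listed pattern). Sum: \frac{52}{5}.

The tell: t_0 = \frac{8}{11} here, and the constant factors (C = 8/11) combine into one prefactor.
Term ratio: r(k) = -1 * (k-6) (k+8) / [(k+15) (k+1)] ; factor over Q: parameters, x = -1, and C = \frac{8}{11}.


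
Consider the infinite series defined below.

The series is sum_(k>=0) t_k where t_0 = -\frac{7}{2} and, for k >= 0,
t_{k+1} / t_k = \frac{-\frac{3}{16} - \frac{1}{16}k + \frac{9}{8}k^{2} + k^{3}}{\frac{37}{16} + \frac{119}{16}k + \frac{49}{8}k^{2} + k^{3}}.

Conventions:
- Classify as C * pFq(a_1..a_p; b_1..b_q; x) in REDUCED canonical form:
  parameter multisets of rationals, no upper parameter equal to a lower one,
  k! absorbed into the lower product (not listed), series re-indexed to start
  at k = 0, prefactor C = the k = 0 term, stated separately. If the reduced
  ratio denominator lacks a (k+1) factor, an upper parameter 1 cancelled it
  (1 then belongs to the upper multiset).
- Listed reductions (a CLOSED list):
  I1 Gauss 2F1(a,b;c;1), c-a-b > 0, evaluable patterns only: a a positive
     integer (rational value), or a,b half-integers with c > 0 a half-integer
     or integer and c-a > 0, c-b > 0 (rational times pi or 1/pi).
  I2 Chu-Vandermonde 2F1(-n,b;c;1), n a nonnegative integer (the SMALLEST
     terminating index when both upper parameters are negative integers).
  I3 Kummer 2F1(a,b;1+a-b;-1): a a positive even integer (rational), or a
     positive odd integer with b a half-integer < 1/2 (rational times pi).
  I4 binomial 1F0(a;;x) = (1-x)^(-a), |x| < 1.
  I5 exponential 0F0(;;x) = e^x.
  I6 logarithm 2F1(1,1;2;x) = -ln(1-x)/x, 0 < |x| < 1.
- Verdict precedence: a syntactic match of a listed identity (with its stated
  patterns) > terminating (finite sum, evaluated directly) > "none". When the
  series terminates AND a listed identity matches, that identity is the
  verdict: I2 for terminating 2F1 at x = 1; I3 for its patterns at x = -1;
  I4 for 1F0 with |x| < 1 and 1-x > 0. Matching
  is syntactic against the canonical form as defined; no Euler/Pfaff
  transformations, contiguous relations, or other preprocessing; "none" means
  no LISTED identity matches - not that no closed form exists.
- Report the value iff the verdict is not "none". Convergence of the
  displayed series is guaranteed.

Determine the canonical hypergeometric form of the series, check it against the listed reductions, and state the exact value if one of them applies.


Structural cue: x = 1 and cancel k + 1/2 from the displayed ratio first; then C = -7/2, x = 1.
Consecutive-term ratio: r(k) = 1 * (k-\frac{3}{8}) (k+1) / [(k+\frac{37}{8}) (k+1)] ; factor over Q: parameters, x = 1, and C = -\frac{7}{2}.

The series (x = 1) is 2F1: upper {-\frac{3}{8}, 1}, lower {\frac{37}{8}}, prefactor -\frac{7}{2}. Verdict at x = 1: Gauss (I1, integer-parameter pattern) matches (x = 1: the Gamma ratio telescopes since c-a-b = 4 > 0 and a = 1 in Z>0). Hence: -\frac{203}{64}.


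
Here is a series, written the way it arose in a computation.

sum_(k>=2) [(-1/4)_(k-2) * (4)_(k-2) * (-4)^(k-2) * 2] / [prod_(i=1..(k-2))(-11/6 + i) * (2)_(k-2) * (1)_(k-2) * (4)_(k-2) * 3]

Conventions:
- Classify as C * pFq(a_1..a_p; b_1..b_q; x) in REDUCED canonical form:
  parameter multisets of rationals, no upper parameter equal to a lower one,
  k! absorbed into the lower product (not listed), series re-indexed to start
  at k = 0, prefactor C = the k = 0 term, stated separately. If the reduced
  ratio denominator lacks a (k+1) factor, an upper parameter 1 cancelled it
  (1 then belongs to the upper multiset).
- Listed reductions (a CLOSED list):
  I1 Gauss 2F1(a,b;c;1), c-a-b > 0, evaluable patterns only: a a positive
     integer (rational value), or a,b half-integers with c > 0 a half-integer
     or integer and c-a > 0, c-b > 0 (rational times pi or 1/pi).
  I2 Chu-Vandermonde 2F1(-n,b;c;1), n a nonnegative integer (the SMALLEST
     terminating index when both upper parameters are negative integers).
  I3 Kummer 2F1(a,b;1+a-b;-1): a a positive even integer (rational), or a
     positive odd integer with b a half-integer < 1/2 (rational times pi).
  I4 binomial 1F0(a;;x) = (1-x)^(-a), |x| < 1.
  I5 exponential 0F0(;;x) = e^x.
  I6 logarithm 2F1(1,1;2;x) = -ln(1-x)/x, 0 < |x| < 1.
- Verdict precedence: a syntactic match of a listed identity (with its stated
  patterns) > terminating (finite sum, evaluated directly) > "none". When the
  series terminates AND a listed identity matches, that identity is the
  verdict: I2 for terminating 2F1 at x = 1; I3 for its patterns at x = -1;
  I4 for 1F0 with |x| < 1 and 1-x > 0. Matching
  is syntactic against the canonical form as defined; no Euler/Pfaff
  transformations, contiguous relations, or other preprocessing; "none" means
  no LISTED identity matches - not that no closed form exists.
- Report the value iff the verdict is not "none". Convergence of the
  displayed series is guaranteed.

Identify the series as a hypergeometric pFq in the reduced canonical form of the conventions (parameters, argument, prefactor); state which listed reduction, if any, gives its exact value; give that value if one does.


With C = 2/3: the canonical form is 1F2(-1/4; -5/6, 2; -4). Verdict: none. A 1F2 with upper {-1/4} fits none of I1-I6 at x = -4; the sum runs forever.

The tell: with t_0 = 2/3, the parameter 4 appears in both the upper and lower lists and cancels.
Ratio: r(k) = (-4) * (k-1/4) / [(k-5/6) (k+2) (k+1)] ; factor over Q: parameters, x = (-4), and C = 2/3.


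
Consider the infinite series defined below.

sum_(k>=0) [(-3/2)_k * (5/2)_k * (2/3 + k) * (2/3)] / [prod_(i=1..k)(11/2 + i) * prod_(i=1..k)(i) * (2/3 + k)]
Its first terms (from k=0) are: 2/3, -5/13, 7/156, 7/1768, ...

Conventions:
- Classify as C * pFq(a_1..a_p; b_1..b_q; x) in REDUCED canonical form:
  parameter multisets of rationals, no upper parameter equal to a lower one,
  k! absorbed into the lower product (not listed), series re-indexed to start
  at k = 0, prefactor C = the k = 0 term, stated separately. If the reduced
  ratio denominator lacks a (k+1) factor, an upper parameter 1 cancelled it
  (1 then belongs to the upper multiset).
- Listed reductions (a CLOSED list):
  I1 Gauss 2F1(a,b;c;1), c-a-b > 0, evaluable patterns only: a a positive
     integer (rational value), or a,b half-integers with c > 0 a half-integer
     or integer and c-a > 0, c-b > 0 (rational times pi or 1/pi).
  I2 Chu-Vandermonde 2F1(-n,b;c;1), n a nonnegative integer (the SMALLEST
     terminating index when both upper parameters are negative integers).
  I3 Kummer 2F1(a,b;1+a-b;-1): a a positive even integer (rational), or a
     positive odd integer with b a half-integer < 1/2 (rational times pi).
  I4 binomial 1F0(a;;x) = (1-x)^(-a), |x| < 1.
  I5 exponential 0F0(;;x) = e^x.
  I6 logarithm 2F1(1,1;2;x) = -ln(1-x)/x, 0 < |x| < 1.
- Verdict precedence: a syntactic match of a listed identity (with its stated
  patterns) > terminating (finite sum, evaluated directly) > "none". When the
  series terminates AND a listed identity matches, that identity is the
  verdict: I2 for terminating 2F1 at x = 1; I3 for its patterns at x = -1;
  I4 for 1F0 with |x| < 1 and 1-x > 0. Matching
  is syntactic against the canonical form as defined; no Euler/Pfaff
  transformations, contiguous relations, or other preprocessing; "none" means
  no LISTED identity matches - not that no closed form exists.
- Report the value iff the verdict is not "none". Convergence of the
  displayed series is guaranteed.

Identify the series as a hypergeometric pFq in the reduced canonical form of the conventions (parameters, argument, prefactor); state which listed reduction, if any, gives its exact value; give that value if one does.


The series (x = 1) is 2F1: upper {-3/2, 5/2}, lower {13/2}, prefactor 2/3. Verdict: this is Gauss (I1, half-integer pattern) (x = 1; upper {-3/2, 5/2} half-integers, c = 13/2 in the evaluable pattern). Exact value: (3465/32768) * pi.

Structural cue: from the first term 2/3: k + 2/3 divides numerator and denominator alike; prefactor 2/3 after cancelling.
Consecutive-term ratio: r(k) = 1 * (k-3/2) (k+5/2) / [(k+13/2) (k+1)] - rational in k, leading ratio 1; with t_0 = 2/3, classification follows.


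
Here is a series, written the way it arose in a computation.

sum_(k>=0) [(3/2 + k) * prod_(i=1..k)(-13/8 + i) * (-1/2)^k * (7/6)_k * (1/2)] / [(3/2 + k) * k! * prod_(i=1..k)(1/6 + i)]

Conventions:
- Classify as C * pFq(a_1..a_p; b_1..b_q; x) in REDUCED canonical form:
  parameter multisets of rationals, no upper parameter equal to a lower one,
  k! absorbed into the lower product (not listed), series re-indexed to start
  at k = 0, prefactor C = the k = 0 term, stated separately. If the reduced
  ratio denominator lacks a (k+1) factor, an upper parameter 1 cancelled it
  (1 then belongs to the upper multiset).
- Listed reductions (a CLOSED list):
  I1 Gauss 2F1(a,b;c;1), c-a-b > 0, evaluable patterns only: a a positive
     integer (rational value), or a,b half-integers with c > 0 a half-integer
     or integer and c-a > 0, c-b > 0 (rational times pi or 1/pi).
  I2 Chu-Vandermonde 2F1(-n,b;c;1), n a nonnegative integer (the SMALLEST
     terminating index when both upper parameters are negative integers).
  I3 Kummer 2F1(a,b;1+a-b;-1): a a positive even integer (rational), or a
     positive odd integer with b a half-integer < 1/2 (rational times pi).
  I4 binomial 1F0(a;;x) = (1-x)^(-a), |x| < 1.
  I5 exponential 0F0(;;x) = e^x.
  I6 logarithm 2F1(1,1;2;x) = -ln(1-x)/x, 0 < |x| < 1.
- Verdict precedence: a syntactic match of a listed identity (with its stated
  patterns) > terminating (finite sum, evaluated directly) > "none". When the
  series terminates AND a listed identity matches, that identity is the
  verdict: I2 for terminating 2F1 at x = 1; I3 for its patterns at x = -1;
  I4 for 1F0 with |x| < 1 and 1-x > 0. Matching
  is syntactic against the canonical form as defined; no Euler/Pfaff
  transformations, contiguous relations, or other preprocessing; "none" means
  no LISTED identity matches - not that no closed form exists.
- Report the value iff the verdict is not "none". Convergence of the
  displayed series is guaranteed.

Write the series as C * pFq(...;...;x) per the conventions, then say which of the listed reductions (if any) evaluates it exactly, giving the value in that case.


Prefactor 1/2, argument -1/2: 1F0 with upper {-5/8} over lower {-}. Verdict: the binomial series (I4) applies (the 1F0 binomial series: exponent 5/8, x = -1/2). Hence: (1/2) * (3/2)^(5/8).

Structural cue: t_0 = 1/2 here, and the factor k + 3/2 cancels (top and bottom), leaving C = 1/2.
Step ratio: r(k) = (-1/2) * (k-5/8) / [(k+1)] - rational; roots negated = parameters, x = (-1/2), C = 1/2.


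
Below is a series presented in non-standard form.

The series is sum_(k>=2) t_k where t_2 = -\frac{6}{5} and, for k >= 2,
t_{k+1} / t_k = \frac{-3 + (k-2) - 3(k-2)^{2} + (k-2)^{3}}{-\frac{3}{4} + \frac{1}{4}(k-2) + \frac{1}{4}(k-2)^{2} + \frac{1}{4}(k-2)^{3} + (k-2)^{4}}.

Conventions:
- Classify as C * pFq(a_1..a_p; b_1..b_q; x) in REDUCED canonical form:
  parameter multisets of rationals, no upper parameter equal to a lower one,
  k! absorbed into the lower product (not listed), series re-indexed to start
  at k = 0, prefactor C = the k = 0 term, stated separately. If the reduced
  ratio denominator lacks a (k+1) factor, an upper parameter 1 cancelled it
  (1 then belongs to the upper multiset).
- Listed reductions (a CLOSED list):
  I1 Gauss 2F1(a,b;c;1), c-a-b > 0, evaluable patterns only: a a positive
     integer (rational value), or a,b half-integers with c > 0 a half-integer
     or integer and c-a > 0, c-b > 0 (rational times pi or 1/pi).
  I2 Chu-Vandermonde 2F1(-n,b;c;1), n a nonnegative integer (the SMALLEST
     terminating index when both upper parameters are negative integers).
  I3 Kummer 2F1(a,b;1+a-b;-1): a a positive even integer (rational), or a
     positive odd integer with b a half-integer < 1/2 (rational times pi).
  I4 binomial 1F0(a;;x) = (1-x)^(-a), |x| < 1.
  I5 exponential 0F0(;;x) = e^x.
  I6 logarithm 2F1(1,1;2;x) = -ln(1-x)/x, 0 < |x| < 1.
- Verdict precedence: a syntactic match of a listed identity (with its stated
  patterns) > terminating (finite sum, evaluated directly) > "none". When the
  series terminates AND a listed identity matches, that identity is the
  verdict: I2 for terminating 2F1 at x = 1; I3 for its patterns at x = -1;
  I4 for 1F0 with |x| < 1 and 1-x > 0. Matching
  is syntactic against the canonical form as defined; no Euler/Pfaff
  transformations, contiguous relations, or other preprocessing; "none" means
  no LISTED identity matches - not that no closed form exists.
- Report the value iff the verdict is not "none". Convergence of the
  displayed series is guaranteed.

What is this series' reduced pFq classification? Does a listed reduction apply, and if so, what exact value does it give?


Structural cue: t_0 being -\frac{6}{5}, roots of the ratio polynomials (C = -6/5, x = 1) are the negated parameters.
Ratio: r(k) = 1 * (k-3) / [(k-\frac{3}{4}) (k+1)] - rational; roots negated = parameters, x = 1, C = -\frac{6}{5}.

x = 1 here; the reduced form reads 1F1, upper {-3}, lower {-\frac{3}{4}}, C = -\frac{6}{5}. Verdict: terminating - the sum ends at index 3 because -3 is a negative integer; exact evaluation follows. Value: \frac{202}{25}.


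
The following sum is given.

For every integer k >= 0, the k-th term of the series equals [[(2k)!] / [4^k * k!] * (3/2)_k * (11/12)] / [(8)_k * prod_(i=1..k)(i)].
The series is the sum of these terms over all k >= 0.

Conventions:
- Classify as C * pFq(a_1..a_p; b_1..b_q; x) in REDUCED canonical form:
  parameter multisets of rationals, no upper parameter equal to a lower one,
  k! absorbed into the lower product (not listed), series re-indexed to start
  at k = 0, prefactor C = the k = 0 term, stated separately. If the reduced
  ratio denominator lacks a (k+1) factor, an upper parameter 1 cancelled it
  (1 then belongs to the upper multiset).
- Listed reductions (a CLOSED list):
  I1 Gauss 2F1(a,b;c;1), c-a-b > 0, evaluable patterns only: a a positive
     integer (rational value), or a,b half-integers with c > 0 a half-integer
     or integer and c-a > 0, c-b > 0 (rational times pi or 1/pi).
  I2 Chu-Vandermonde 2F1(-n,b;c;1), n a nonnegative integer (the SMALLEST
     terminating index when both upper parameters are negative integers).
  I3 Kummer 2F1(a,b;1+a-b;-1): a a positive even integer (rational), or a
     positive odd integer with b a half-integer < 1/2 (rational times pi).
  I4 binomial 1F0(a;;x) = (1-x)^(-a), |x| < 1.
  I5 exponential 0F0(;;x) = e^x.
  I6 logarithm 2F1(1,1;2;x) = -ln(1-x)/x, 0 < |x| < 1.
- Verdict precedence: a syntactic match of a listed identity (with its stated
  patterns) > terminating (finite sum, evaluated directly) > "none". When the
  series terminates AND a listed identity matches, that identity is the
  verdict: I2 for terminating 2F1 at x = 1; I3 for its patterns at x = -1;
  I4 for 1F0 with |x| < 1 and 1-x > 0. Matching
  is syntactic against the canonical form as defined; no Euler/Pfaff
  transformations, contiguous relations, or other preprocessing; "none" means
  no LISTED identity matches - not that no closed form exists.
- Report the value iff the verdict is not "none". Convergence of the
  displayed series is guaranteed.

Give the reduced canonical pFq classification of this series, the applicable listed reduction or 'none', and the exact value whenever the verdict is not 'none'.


This is 11/12 * 2F1(1/2, 3/2; 8; 1) in reduced canonical form. Verdict: the half-integer Gauss pattern (I1) applies (x = 1; upper {1/2, 3/2} half-integers, c = 8 in the evaluable pattern). Sum: (262144/81081) / pi.

Key observation: x = 1 and the product of the first k integers (C = 11/12) is k!.
Term ratio: r(k) = 1 * (k+1/2) (k+3/2) / [(k+8) (k+1)] - rational in k, leading ratio 1; with t_0 = 11/12, classification follows.


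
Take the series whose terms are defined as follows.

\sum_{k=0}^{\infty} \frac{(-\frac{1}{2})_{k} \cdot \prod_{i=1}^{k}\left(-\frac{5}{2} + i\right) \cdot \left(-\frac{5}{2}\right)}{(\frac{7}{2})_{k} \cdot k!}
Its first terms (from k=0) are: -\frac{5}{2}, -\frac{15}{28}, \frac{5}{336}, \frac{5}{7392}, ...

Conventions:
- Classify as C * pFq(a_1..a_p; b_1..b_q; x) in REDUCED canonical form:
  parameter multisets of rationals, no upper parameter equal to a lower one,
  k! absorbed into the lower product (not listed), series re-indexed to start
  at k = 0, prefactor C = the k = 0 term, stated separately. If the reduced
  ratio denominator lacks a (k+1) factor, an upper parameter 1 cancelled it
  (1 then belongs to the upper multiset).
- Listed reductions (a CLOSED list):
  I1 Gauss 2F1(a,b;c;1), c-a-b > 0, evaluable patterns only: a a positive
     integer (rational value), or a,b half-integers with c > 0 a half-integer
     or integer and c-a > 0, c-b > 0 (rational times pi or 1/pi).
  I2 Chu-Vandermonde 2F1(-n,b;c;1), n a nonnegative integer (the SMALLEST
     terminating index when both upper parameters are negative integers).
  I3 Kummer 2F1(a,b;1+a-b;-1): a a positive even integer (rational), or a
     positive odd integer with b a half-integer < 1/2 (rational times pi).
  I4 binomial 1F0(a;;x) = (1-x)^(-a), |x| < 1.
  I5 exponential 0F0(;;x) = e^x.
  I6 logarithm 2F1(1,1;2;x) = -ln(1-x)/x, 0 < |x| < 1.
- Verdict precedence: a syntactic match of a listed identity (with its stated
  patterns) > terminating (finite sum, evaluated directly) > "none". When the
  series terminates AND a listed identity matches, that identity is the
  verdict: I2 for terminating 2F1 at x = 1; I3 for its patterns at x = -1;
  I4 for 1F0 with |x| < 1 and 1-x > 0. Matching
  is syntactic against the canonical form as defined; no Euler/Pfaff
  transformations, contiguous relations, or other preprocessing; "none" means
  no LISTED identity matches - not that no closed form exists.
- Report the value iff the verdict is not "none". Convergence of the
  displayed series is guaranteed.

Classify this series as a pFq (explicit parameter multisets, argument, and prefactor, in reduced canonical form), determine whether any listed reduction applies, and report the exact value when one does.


Prefactor -\frac{5}{2}, argument 1: 2F1 with upper {-\frac{3}{2}, -\frac{1}{2}} over lower {\frac{7}{2}}. Verdict (x = 1): the half-integer Gauss pattern (I1) applies (x = 1; upper {-\frac{3}{2}, -\frac{1}{2}} half-integers, c = \frac{7}{2} in the evaluable pattern). Hence: \left(-\frac{7875}{8192}\right) \cdot \pi.

Key step: x = 1 and the running product (C = -5/2) telescopes to a rising factorial.
Step ratio: r(k) = 1 * (k-\frac{3}{2}) (k-\frac{1}{2}) / [(k+\frac{7}{2}) (k+1)] ; factor over Q: parameters, x = 1, and C = -\frac{5}{2}.


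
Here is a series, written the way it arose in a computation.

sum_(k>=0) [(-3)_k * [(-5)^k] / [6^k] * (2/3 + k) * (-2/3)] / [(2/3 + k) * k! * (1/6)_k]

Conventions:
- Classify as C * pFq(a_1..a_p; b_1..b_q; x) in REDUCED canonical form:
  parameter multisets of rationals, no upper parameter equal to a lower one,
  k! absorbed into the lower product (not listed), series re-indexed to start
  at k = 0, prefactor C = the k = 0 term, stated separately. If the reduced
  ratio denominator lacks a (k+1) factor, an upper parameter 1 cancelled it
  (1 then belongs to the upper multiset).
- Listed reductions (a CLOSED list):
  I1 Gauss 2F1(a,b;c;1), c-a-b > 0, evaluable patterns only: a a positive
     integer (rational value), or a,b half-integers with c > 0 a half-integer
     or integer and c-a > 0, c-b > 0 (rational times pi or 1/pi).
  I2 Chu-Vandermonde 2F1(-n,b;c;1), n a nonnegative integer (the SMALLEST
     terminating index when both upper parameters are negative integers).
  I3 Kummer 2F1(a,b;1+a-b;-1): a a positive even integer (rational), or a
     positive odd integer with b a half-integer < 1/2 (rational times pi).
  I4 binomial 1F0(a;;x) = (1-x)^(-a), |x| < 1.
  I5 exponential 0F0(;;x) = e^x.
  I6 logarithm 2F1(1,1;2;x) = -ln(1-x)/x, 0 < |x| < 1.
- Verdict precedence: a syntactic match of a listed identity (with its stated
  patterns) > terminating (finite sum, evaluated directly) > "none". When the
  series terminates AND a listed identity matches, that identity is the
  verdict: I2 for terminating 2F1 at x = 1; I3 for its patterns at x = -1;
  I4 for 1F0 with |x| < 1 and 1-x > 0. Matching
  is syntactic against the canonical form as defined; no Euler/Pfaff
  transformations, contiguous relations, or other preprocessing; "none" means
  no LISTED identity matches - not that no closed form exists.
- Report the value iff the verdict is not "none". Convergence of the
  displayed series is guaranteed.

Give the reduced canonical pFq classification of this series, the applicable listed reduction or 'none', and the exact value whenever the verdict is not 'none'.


First insight: t_0 being -2/3, the two geometric factors (C = -2/3, x = -5/6) combine into one argument.
Step ratio: r(k) = (-5/6) * (k-3) / [(k+1/6) (k+1)] ; factor over Q: parameters, x = (-5/6), and C = -2/3.

With C = -2/3: the canonical form is 1F1(-3; 1/6; -5/6). Verdict: terminating - upper -3 stops the sum at k = 3; the 4 terms are added exactly. Hence: -1704/91.


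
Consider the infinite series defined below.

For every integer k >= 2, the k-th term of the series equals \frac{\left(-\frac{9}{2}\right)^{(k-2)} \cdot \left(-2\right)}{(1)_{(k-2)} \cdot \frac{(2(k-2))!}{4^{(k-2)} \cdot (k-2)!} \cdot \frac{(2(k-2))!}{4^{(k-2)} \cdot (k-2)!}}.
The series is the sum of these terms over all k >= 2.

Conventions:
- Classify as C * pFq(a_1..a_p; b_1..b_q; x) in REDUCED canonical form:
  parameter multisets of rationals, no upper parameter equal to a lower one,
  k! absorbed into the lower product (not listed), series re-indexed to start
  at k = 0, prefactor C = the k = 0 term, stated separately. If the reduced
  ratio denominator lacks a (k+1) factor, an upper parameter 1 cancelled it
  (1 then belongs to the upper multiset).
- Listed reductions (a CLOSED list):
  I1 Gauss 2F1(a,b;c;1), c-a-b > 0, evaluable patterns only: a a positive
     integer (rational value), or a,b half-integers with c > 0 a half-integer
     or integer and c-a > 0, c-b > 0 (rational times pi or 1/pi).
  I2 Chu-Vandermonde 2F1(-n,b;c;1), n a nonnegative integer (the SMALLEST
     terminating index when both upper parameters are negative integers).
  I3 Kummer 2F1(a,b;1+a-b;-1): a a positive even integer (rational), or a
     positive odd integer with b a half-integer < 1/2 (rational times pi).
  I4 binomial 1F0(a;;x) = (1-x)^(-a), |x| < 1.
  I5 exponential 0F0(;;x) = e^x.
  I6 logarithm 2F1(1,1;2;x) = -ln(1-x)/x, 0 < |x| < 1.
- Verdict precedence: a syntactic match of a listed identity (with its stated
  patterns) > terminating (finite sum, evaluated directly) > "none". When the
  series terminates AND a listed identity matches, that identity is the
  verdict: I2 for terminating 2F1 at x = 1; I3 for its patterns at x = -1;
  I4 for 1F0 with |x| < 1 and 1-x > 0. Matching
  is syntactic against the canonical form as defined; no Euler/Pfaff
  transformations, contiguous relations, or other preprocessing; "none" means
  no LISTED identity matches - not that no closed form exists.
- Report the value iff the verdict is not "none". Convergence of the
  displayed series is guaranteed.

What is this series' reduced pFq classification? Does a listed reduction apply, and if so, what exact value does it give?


The tell: t_0 = -2 here, and the lower (2k)!/(4^k k!) block (C = -2) is (1/2)_k.
Term ratio: r(k) = -\frac{9}{2} * 1 / [(k+\frac{1}{2}) (k+\frac{1}{2}) (k+1)] - rational in k. x = -\frac{9}{2}; t_0 = -2; negate the roots.

The series (x = -\frac{9}{2}) is 0F2: upper {-}, lower {\frac{1}{2}, \frac{1}{2}}, prefactor -2. Verdict: none (x = -\frac{9}{2}): each listed identity misses the multisets {-} ; {\frac{1}{2}, \frac{1}{2}}.


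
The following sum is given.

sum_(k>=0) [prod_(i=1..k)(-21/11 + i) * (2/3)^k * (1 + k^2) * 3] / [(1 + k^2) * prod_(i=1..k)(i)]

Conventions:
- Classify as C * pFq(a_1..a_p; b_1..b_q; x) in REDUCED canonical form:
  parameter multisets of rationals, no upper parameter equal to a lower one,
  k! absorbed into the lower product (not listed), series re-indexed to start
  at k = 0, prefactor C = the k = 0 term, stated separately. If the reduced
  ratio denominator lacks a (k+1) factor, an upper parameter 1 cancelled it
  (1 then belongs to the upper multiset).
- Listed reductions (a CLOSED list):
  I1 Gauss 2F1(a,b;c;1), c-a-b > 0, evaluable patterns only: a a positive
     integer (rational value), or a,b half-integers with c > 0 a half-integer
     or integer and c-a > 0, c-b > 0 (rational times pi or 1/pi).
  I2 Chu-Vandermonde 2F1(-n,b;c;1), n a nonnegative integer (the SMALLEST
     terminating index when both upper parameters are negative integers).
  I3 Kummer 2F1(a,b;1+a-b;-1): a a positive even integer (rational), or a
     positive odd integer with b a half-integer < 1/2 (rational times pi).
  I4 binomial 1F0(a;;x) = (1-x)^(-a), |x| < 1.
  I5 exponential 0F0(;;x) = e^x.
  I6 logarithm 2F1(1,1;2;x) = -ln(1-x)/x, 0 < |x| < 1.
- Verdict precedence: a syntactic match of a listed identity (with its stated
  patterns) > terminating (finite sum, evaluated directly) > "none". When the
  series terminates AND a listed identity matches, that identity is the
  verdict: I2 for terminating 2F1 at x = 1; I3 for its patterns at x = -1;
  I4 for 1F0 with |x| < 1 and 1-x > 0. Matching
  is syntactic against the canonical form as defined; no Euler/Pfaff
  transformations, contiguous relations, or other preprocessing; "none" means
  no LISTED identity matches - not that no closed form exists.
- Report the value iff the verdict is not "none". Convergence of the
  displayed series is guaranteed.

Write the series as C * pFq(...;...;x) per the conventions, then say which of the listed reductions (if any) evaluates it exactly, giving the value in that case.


Canonical form: C = 3 times 1F0 with upper {-10/11}, lower {-}, x = 2/3. Verdict (x = 2/3): binomial (I4) applies (the 1F0 binomial series: exponent 10/11, x = 2/3). Exact value: 3 * (1/3)^(10/11).

The tell: x = (2/3) and the product of the first k integers (prefactor 3) is k!.
Adjacent-term ratio: r(k) = (2/3) * (k-10/11) / [(k+1)] - poly over poly, x = (2/3) from leading terms; C = 3 at k = 0.


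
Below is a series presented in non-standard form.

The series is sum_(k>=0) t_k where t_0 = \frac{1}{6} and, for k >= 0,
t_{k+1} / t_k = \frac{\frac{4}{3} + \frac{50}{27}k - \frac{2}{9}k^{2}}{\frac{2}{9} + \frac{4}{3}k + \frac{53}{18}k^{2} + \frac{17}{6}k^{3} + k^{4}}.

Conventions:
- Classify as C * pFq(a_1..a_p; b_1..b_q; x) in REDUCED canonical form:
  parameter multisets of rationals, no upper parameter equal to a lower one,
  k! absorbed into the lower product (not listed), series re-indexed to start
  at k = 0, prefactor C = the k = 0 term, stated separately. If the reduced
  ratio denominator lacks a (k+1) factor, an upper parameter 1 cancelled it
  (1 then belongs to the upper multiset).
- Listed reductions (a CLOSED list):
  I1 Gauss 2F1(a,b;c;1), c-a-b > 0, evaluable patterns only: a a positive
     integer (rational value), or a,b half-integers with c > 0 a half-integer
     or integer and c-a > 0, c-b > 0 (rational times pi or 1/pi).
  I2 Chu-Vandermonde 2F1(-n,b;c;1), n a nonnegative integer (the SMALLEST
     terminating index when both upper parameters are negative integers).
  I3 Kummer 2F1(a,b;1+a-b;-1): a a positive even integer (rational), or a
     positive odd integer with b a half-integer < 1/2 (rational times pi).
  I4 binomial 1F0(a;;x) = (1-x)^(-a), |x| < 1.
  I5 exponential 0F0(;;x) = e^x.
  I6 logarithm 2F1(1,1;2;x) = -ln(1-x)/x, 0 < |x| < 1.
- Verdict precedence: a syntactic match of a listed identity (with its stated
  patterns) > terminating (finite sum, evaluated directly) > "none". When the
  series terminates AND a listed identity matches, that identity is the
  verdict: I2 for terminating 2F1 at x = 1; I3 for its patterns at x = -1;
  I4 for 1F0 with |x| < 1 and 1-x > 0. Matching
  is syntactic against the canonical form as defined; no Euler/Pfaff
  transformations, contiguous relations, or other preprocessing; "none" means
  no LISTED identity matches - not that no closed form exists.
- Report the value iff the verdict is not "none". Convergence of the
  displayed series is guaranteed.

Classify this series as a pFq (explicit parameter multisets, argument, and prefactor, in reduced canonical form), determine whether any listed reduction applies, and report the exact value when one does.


With C = \frac{1}{6}: the canonical form is 1F2(-9; \frac{1}{2}, \frac{2}{3}; -\frac{2}{9}). Verdict: terminating - upper -9 stops the sum at k = 9; the 10 terms are added exactly. Sum: \frac{61745012872185007843}{39820014406601178750}.

The tell: t_0 = \frac{1}{6} here, and roots of the ratio polynomials (C = 1/6) are the negated parameters.
Adjacent-term ratio: r(k) = -\frac{2}{9} * (k-9) / [(k+\frac{1}{2}) (k+\frac{2}{3}) (k+1)] - poly over poly, x = -\frac{2}{9} from leading terms; C = \frac{1}{6} at k = 0.


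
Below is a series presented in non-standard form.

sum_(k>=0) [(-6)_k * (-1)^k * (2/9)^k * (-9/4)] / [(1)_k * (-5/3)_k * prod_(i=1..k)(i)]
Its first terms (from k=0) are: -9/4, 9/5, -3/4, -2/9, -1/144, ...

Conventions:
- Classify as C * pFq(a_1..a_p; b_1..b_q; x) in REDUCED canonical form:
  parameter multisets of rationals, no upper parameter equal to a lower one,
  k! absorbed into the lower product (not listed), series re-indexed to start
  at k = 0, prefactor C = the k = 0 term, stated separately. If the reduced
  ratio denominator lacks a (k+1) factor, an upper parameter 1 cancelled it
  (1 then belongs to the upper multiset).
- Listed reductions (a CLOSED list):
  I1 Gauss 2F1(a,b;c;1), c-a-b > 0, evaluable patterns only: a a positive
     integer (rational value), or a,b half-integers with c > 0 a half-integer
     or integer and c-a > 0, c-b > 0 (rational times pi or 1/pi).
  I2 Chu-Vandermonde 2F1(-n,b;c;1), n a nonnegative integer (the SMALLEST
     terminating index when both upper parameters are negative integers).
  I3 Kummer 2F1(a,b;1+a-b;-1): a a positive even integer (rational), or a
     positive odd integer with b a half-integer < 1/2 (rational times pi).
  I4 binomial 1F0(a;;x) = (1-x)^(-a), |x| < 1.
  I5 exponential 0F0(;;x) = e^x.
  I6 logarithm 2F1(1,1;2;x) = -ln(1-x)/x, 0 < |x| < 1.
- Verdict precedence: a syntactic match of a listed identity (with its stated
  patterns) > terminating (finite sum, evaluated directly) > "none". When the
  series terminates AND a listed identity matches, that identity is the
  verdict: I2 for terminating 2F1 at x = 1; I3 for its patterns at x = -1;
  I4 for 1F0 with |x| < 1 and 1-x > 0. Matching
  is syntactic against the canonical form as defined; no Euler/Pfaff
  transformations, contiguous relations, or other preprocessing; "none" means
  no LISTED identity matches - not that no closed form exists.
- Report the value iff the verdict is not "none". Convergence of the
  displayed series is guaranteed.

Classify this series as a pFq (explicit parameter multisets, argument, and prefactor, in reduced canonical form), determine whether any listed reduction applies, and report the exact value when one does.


Key observation: from the first term -9/4: the product of the first k integers (C = -9/4, x = -2/9) is k!.
Term ratio: r(k) = (-2/9) * (k-6) / [(k-5/3) (k+1) (k+1)] - rational in k, leading ratio (-2/9); with t_0 = -9/4, classification follows.

This is -9/4 * 1F2(-6; -5/3, 1; -2/9) in reduced canonical form. Verdict: terminating - the sum ends at index 6 because -6 is a negative integer; exact evaluation follows. Its exact value is -1823327/1275750.


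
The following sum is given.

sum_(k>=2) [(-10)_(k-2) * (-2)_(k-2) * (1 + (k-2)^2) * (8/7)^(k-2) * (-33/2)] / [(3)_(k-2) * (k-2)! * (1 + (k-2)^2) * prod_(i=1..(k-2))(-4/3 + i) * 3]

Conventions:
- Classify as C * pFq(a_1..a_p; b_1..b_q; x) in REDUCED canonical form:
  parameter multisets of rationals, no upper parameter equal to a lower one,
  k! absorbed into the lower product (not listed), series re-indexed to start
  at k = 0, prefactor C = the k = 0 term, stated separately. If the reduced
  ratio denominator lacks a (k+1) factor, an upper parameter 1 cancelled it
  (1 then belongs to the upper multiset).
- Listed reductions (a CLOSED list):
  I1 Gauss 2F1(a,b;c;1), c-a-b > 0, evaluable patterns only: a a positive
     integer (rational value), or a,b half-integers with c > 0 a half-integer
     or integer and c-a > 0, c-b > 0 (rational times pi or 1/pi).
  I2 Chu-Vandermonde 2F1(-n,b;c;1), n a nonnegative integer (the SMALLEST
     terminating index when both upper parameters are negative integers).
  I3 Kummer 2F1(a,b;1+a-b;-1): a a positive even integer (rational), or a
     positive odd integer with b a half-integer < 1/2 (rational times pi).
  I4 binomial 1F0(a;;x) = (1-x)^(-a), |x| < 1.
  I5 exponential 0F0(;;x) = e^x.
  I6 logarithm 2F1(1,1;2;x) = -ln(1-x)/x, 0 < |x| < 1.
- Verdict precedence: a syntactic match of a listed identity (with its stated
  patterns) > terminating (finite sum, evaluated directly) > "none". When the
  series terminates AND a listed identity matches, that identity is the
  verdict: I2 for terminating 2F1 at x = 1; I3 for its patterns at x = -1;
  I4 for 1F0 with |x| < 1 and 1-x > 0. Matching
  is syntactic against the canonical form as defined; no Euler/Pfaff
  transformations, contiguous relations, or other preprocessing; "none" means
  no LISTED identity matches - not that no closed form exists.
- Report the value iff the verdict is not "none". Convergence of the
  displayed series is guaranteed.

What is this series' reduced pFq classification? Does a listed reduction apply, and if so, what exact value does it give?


Classification (C = -11/2): 2F2 with upper {-10, -2}, lower {-1/3, 3}, argument x = 8/7. Verdict: terminating - the sum ends at index 2 because -2 is a negative integer; exact evaluation follows. Exact value: 35541/98.

Key observation: t_0 being -11/2, the lower running product (prefactor -11/2) is a rising factorial.
Ratio: r(k) = (8/7) * (k-10) (k-2) / [(k-1/3) (k+3) (k+1)] - rational in k. x = (8/7); t_0 = -11/2; negate the roots.
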